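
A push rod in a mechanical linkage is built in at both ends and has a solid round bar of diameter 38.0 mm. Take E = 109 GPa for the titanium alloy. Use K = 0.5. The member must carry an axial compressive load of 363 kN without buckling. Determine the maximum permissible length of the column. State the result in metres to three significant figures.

I = πd⁴/64 = π×38.0⁴/64 = 1.024×10^5 mm⁴
I = 1.024×10^-7 m⁴
At the buckling limit P_cr = P = 3.630×10^5 N
From P_cr = π²EI/(K·L)²:  L = (1/K)·√(π²EI/P_cr) = (1/0.5)·√(π²×1.09×10^11×1.024×10^-7/3.630×10^5)
L = 1.10 m

L_max ≈ 1.10 m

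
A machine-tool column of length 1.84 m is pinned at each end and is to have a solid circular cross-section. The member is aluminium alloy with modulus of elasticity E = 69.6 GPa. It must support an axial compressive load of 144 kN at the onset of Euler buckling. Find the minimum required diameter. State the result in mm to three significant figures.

L_e = K·L = 1 × 1.84 = 1.840 m
Required I = P_cr·L_e²/(π²E) = 1.440×10^5 × 1.840² / (π² × 6.96×10^10) = 7.097×10^-7 m⁴
I_req = 7.097×10^5 mm⁴
Solid circle: I = πd⁴/64  ⇒  d = (64I/π)^(1/4) = (64×7.097×10^5/π)^(1/4) = 61.7 mm

d ≈ 61.7 mm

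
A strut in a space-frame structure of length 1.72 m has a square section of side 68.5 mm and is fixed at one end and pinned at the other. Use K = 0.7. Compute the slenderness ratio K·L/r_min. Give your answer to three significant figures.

λ ≈ 60.9

For a square r = a/√12 = 68.5/√12 = 19.77 mm
L_e = K·L = 0.7 × 1.72 m = 1.204 m = 1204.0 mm
λ = L_e / r_min = 1204.0 / 19.77 = 60.9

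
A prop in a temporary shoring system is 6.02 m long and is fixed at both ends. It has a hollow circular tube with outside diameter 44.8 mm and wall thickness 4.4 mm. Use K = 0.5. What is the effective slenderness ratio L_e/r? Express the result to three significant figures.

λ ≈ 209

Inner diameter d_i = 44.8 − 2×4.4 = 36.00 mm
I = π(d_o⁴ − d_i⁴)/64 = π(44.8⁴ − 36.00⁴)/64 = 1.153×10^5 mm⁴
A = 558.4 mm²;  r_min = √(I/A) = √(1.153×10^5/558.4) = 14.37 mm
L_e = K·L = 0.5 × 6.02 m = 3.010 m = 3010.0 mm
λ = L_e / r_min = 3010.0 / 14.37 = 209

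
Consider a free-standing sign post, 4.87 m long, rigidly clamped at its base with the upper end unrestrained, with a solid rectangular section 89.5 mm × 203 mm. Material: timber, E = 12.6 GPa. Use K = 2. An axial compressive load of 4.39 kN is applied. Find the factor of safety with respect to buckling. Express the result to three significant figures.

n ≈ 3.62

Buckling occurs about the weak axis: I_min = h·b³/12 with b = 89.5 mm (the shorter side).
I_min = 203×89.5³/12 = 1.213×10^7 mm⁴
I = 1.213×10^7 mm⁴ = 1.213×10^-5 m⁴
Effective length L_e = K·L = 2 × 4.87 = 9.740 m
P_cr = π²EI / L_e² = π² × 12.6×10⁹ × 1.213×10^-5 / 9.740² = 1.590×10^4 N
Factor of safety n = P_cr / P = 15.898 / 4.39 = 3.62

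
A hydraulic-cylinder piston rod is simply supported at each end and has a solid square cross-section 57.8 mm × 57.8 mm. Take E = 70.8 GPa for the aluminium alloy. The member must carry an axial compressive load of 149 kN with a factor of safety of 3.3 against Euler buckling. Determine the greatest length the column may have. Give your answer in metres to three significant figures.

L_max ≈ 1.15 m

I = a⁴/12 = 57.8⁴/12 = 9.301×10^5 mm⁴
I = 9.301×10^-7 m⁴
Required critical load P_cr = n·P = 3.3 × 149 = 491.7 kN = 4.917×10^5 N
From P_cr = π²EI/(K·L)²:  L = (1/K)·√(π²EI/P_cr) = (1/1)·√(π²×7.08×10^10×9.301×10^-7/4.917×10^5)
L = 1.15 m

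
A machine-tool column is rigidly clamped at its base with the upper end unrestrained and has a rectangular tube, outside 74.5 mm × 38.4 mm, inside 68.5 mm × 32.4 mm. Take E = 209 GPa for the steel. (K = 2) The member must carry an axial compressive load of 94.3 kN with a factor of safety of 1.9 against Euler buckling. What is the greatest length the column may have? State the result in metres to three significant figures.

L_max ≈ 0.673 m

Weak-axis I_min = (h_o·b_o³ − h_i·b_i³)/12 with b_o = 38.4, b_i = 32.40 mm (shorter outer/inner sides).
I_min = (74.5×38.4³ − 68.50×32.40³)/12 = 1.574×10^5 mm⁴
I = 1.574×10^-7 m⁴
Required critical load P_cr = n·P = 1.9 × 94.3 = 179.2 kN = 1.792×10^5 N
From P_cr = π²EI/(K·L)²:  L = (1/K)·√(π²EI/P_cr) = (1/2)·√(π²×2.09×10^11×1.574×10^-7/1.792×10^5)
L = 0.673 m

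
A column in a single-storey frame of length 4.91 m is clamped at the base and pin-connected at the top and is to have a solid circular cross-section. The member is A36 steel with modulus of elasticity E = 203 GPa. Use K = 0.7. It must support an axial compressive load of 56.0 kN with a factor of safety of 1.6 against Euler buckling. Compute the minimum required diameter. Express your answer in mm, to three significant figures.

d ≈ 57.3 mm

Required P_cr = n·P = 1.6 × 56.0 = 89.60 kN
L_e = K·L = 0.7 × 4.91 = 3.437 m
Required I = P_cr·L_e²/(π²E) = 8.960×10^4 × 3.437² / (π² × 2.03×10^11) = 5.283×10^-7 m⁴
I_req = 5.283×10^5 mm⁴
Solid circle: I = πd⁴/64  ⇒  d = (64I/π)^(1/4) = (64×5.283×10^5/π)^(1/4) = 57.3 mm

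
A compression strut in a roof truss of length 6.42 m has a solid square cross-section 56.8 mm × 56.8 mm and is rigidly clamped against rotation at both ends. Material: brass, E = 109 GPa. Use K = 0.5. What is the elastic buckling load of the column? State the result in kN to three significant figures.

I = a⁴/12 = 56.8⁴/12 = 8.674×10^5 mm⁴
I = 8.674×10^5 mm⁴ = 8.674×10^-7 m⁴
Effective length L_e = K·L = 0.5 × 6.42 = 3.210 m
P_cr = π²EI / L_e² = π² × 109×10⁹ × 8.674×10^-7 / 3.210² = 9.056×10^4 N

P_cr ≈ 90.6 kN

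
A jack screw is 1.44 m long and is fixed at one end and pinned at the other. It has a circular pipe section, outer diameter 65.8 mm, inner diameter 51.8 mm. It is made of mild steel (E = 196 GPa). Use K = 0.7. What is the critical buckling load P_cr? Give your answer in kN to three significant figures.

P_cr ≈ 1080 kN

d_o = 65.8 mm, d_i = 51.8 mm
I = π(d_o⁴ − d_i⁴)/64 = π(65.8⁴ − 51.80⁴)/64 = 5.668×10^5 mm⁴
I = 5.668×10^5 mm⁴ = 5.668×10^-7 m⁴
Effective length L_e = K·L = 0.7 × 1.44 = 1.008 m
P_cr = π²EI / L_e² = π² × 196×10⁹ × 5.668×10^-7 / 1.008² = 1.079×10^6 N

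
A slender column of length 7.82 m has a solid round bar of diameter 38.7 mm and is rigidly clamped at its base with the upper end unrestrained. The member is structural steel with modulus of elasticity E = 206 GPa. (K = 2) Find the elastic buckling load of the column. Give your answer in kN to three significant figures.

I = πd⁴/64 = π×38.7⁴/64 = 1.101×10^5 mm⁴
I = 1.101×10^5 mm⁴ = 1.101×10^-7 m⁴
Effective length L_e = K·L = 2 × 7.82 = 15.64 m
P_cr = π²EI / L_e² = π² × 206×10⁹ × 1.101×10^-7 / 15.64² = 915.2 N

P_cr ≈ 0.915 kN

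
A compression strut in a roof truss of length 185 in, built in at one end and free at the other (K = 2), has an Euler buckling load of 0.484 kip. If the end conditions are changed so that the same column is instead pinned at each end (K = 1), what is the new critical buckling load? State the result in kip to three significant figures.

P_cr ≈ 1.94 kip

P_cr ∝ 1/K², so P_cr,new = P_cr,old × (K_old/K_new)² = 0.484 × (2/1)²
= 0.484 × 4.000 = 1.94 kip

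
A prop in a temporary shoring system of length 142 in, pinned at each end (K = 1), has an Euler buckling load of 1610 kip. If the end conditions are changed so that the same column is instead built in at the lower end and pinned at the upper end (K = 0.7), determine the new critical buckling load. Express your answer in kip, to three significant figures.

P_cr ≈ 3290 kip

P_cr ∝ 1/K², so P_cr,new = P_cr,old × (K_old/K_new)² = 1610 × (1/0.7)²
= 1610 × 2.041 = 3290 kip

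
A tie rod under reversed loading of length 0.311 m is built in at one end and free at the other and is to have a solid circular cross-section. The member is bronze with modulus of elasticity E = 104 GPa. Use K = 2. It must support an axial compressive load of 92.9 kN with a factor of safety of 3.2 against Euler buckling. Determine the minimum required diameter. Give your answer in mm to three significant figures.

d ≈ 38.9 mm

Required P_cr = n·P = 3.2 × 92.9 = 297.3 kN
L_e = K·L = 2 × 0.311 = 0.6220 m
Required I = P_cr·L_e²/(π²E) = 2.973×10^5 × 0.6220² / (π² × 1.04×10^11) = 1.121×10^-7 m⁴
I_req = 1.121×10^5 mm⁴
Solid circle: I = πd⁴/64  ⇒  d = (64I/π)^(1/4) = (64×1.121×10^5/π)^(1/4) = 38.9 mm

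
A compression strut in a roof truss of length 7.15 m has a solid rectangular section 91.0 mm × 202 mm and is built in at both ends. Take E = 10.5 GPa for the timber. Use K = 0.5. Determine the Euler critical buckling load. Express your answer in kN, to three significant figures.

Buckling occurs about the weak axis: I_min = h·b³/12 with b = 91.0 mm (the shorter side).
I_min = 202×91.0³/12 = 1.269×10^7 mm⁴
I = 1.269×10^7 mm⁴ = 1.269×10^-5 m⁴
Effective length L_e = K·L = 0.5 × 7.15 = 3.575 m
P_cr = π²EI / L_e² = π² × 10.5×10⁹ × 1.269×10^-5 / 3.575² = 1.029×10^5 N

P_cr ≈ 103 kN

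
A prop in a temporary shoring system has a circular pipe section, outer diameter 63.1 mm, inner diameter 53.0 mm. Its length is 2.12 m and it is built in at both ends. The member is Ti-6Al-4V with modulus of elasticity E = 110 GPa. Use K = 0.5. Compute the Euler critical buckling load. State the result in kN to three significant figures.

d_o = 63.1 mm, d_i = 53.0 mm
I = π(d_o⁴ − d_i⁴)/64 = π(63.1⁴ − 53.00⁴)/64 = 3.909×10^5 mm⁴
I = 3.909×10^5 mm⁴ = 3.909×10^-7 m⁴
Effective length L_e = K·L = 0.5 × 2.12 = 1.060 m
P_cr = π²EI / L_e² = π² × 110×10⁹ × 3.909×10^-7 / 1.060² = 3.777×10^5 N

P_cr ≈ 378 kN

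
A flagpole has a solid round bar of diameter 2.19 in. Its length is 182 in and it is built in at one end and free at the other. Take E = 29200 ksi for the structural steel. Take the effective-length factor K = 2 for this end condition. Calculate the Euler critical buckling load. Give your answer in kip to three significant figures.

P_cr ≈ 2.46 kip

I = πd⁴/64 = π×2.19⁴/64 = 1.129 in⁴
Effective length L_e = K·L = 2 × 182 = 364.0 in
P_cr = π²EI / L_e² = π² × 29200×10³ × 1.129 / 364.0² = 2.456×10^3 lb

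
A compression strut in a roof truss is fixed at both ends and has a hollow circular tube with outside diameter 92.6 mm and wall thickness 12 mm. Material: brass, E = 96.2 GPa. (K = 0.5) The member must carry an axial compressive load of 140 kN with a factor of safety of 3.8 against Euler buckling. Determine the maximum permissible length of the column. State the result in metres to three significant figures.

L_max ≈ 4.24 m

Inner diameter d_i = 92.6 − 2×12 = 68.60 mm
I = π(d_o⁴ − d_i⁴)/64 = π(92.6⁴ − 68.60⁴)/64 = 2.522×10^6 mm⁴
I = 2.522×10^-6 m⁴
Required critical load P_cr = n·P = 3.8 × 140 = 532.0 kN = 5.320×10^5 N
From P_cr = π²EI/(K·L)²:  L = (1/K)·√(π²EI/P_cr) = (1/0.5)·√(π²×9.62×10^10×2.522×10^-6/5.320×10^5)
L = 4.24 m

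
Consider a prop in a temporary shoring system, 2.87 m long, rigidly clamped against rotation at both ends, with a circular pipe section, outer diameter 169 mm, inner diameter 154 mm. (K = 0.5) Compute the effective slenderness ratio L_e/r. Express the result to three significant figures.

λ ≈ 25.1

d_o = 169 mm, d_i = 154 mm
I = π(d_o⁴ − d_i⁴)/64 = π(169⁴ − 154.0⁴)/64 = 1.243×10^7 mm⁴
A = 3.805×10^3 mm²;  r_min = √(I/A) = √(1.243×10^7/3.805×10^3) = 57.16 mm
L_e = K·L = 0.5 × 2.87 m = 1.435 m = 1435.0 mm
λ = L_e / r_min = 1435.0 / 57.16 = 25.1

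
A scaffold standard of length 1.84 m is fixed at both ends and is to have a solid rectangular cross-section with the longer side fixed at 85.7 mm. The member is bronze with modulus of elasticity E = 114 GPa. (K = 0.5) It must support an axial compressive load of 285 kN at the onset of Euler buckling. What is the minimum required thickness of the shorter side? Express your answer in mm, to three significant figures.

L_e = K·L = 0.5 × 1.84 = 0.9200 m
Required I = P_cr·L_e²/(π²E) = 2.850×10^5 × 0.9200² / (π² × 1.14×10^11) = 2.144×10^-7 m⁴
I_req = 2.144×10^5 mm⁴
Rectangle, weak axis: I_min = h·b³/12 with h = 85.7 mm fixed  ⇒  b = (12I/h)^(1/3) = 31.1 mm

b ≈ 31.1 mm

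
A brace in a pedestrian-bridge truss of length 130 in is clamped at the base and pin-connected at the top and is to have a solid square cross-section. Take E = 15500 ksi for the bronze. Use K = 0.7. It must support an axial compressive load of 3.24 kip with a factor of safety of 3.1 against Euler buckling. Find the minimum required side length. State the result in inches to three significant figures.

a ≈ 1.60 in

Required P_cr = n·P = 3.1 × 3.24 = 10.04 kip
L_e = K·L = 0.7 × 130 = 91.00 in
Required I = P_cr·L_e²/(π²E) = 1.004×10^4 × 91.00² / (π² × 1.55×10^7) = 0.5437 in⁴
Solid square: I = a⁴/12  ⇒  a = (12I)^(1/4) = (12×0.5437)^(1/4) = 1.60 in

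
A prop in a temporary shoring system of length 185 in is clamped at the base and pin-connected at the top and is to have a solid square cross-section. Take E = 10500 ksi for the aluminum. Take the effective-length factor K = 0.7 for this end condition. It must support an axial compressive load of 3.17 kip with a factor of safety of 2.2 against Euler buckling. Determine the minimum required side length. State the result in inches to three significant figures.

Required P_cr = n·P = 2.2 × 3.17 = 6.974 kip
L_e = K·L = 0.7 × 185 = 129.5 in
Required I = P_cr·L_e²/(π²E) = 6.974×10^3 × 129.5² / (π² × 1.05×10^7) = 1.129 in⁴
Solid square: I = a⁴/12  ⇒  a = (12I)^(1/4) = (12×1.129)^(1/4) = 1.92 in

a ≈ 1.92 in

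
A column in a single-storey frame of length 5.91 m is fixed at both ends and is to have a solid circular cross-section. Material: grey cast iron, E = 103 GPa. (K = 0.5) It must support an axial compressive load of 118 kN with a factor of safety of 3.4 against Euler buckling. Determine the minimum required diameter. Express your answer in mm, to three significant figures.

d ≈ 91.5 mm

Required P_cr = n·P = 3.4 × 118 = 401.2 kN
L_e = K·L = 0.5 × 5.91 = 2.955 m
Required I = P_cr·L_e²/(π²E) = 4.012×10^5 × 2.955² / (π² × 1.03×10^11) = 3.446×10^-6 m⁴
I_req = 3.446×10^6 mm⁴
Solid circle: I = πd⁴/64  ⇒  d = (64I/π)^(1/4) = (64×3.446×10^6/π)^(1/4) = 91.5 mm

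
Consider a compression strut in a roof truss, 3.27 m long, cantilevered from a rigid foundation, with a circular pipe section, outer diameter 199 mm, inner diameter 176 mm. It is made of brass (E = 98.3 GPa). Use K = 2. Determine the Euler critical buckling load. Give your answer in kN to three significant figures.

d_o = 199 mm, d_i = 176 mm
I = π(d_o⁴ − d_i⁴)/64 = π(199⁴ − 176.0⁴)/64 = 2.988×10^7 mm⁴
I = 2.988×10^7 mm⁴ = 2.988×10^-5 m⁴
Effective length L_e = K·L = 2 × 3.27 = 6.540 m
P_cr = π²EI / L_e² = π² × 98.3×10⁹ × 2.988×10^-5 / 6.540² = 6.778×10^5 N

P_cr ≈ 678 kN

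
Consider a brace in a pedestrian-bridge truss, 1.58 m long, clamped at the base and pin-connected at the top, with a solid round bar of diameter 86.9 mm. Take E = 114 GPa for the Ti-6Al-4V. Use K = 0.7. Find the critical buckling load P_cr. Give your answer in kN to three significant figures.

I = πd⁴/64 = π×86.9⁴/64 = 2.799×10^6 mm⁴
I = 2.799×10^6 mm⁴ = 2.799×10^-6 m⁴
Effective length L_e = K·L = 0.7 × 1.58 = 1.106 m
P_cr = π²EI / L_e² = π² × 114×10⁹ × 2.799×10^-6 / 1.106² = 2.575×10^6 N

P_cr ≈ 2570 kN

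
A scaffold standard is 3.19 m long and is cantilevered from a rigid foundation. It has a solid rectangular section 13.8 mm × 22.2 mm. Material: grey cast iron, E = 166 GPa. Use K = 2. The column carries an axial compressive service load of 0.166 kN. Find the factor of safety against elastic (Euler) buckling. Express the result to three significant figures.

Buckling occurs about the weak axis: I_min = h·b³/12 with b = 13.8 mm (the shorter side).
I_min = 22.2×13.8³/12 = 4.862×10^3 mm⁴
I = 4.862×10^3 mm⁴ = 4.862×10^-9 m⁴
Effective length L_e = K·L = 2 × 3.19 = 6.380 m
P_cr = π²EI / L_e² = π² × 166×10⁹ × 4.862×10^-9 / 6.380² = 195.7 N
Factor of safety n = P_cr / P = 0.19569 / 0.166 = 1.18

n ≈ 1.18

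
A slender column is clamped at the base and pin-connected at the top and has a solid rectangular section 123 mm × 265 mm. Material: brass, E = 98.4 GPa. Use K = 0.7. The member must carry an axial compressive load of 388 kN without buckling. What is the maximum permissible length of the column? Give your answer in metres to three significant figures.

L_max ≈ 14.5 m

Buckling occurs about the weak axis: I_min = h·b³/12 with b = 123 mm (the shorter side).
I_min = 265×123³/12 = 4.109×10^7 mm⁴
I = 4.109×10^-5 m⁴
At the buckling limit P_cr = P = 3.880×10^5 N
From P_cr = π²EI/(K·L)²:  L = (1/K)·√(π²EI/P_cr) = (1/0.7)·√(π²×9.84×10^10×4.109×10^-5/3.880×10^5)
L = 14.5 m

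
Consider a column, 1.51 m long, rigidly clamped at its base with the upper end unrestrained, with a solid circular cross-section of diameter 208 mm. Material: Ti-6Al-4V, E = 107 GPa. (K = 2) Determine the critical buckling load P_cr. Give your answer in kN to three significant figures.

P_cr ≈ 10600 kN

I = πd⁴/64 = π×208⁴/64 = 9.188×10^7 mm⁴
I = 9.188×10^7 mm⁴ = 9.188×10^-5 m⁴
Effective length L_e = K·L = 2 × 1.51 = 3.020 m
P_cr = π²EI / L_e² = π² × 107×10⁹ × 9.188×10^-5 / 3.020² = 1.064×10^7 N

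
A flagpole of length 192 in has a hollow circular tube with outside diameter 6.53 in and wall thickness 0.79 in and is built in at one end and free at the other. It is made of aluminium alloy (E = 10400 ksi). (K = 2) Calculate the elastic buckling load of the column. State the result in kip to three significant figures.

P_cr ≈ 41.6 kip

Inner diameter d_i = 6.53 − 2×0.79 = 4.950 in
I = π(d_o⁴ − d_i⁴)/64 = π(6.53⁴ − 4.950⁴)/64 = 59.78 in⁴
Effective length L_e = K·L = 2 × 192 = 384.0 in
P_cr = π²EI / L_e² = π² × 10400×10³ × 59.78 / 384.0² = 4.161×10^4 lb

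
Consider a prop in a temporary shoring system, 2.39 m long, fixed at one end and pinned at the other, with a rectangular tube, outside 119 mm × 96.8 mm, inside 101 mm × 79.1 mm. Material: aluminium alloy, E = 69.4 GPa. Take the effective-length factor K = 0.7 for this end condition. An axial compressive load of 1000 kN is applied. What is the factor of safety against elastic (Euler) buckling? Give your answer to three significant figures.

n ≈ 1.18

Weak-axis I_min = (h_o·b_o³ − h_i·b_i³)/12 with b_o = 96.8, b_i = 79.10 mm (shorter outer/inner sides).
I_min = (119×96.8³ − 101.0×79.10³)/12 = 4.829×10^6 mm⁴
I = 4.829×10^6 mm⁴ = 4.829×10^-6 m⁴
Effective length L_e = K·L = 0.7 × 2.39 = 1.673 m
P_cr = π²EI / L_e² = π² × 69.4×10⁹ × 4.829×10^-6 / 1.673² = 1.182×10^6 N
Factor of safety n = P_cr / P = 1181.8 / 1000 = 1.18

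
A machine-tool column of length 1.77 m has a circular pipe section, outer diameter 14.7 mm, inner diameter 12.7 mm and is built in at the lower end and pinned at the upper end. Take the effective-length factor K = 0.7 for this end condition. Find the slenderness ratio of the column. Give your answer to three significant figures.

d_o = 14.7 mm, d_i = 12.7 mm
I = π(d_o⁴ − d_i⁴)/64 = π(14.7⁴ − 12.70⁴)/64 = 1.015×10^3 mm⁴
A = 43.04 mm²;  r_min = √(I/A) = √(1.015×10^3/43.04) = 4.857 mm
L_e = K·L = 0.7 × 1.77 m = 1.239 m = 1239.0 mm
λ = L_e / r_min = 1239.0 / 4.857 = 255

λ ≈ 255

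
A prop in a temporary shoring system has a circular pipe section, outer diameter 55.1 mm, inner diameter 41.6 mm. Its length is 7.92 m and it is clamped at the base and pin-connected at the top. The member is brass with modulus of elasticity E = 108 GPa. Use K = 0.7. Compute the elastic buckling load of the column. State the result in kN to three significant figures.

P_cr ≈ 10.6 kN

d_o = 55.1 mm, d_i = 41.6 mm
I = π(d_o⁴ − d_i⁴)/64 = π(55.1⁴ − 41.60⁴)/64 = 3.054×10^5 mm⁴
I = 3.054×10^5 mm⁴ = 3.054×10^-7 m⁴
Effective length L_e = K·L = 0.7 × 7.92 = 5.544 m
P_cr = π²EI / L_e² = π² × 108×10⁹ × 3.054×10^-7 / 5.544² = 1.059×10^4 N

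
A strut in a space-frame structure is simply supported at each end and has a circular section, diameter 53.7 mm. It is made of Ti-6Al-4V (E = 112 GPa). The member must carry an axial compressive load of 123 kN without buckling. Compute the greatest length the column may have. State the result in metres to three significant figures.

I = πd⁴/64 = π×53.7⁴/64 = 4.082×10^5 mm⁴
I = 4.082×10^-7 m⁴
At the buckling limit P_cr = P = 1.230×10^5 N
From P_cr = π²EI/(K·L)²:  L = (1/K)·√(π²EI/P_cr) = (1/1)·√(π²×1.12×10^11×4.082×10^-7/1.230×10^5)
L = 1.92 m

L_max ≈ 1.92 m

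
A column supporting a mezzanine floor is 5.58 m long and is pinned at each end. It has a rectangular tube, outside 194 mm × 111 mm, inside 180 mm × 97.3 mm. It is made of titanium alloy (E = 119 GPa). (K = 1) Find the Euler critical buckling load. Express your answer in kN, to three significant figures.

P_cr ≈ 313 kN

Weak-axis I_min = (h_o·b_o³ − h_i·b_i³)/12 with b_o = 111, b_i = 97.30 mm (shorter outer/inner sides).
I_min = (194×111³ − 180.0×97.30³)/12 = 8.293×10^6 mm⁴
I = 8.293×10^6 mm⁴ = 8.293×10^-6 m⁴
Effective length L_e = K·L = 1 × 5.58 = 5.580 m
P_cr = π²EI / L_e² = π² × 119×10⁹ × 8.293×10^-6 / 5.580² = 3.128×10^5 N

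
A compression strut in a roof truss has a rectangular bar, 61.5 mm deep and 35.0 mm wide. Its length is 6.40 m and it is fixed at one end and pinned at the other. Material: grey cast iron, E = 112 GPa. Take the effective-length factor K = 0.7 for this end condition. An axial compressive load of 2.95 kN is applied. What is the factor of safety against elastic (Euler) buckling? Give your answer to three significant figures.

n ≈ 4.10

Buckling occurs about the weak axis: I_min = h·b³/12 with b = 35.0 mm (the shorter side).
I_min = 61.5×35.0³/12 = 2.197×10^5 mm⁴
I = 2.197×10^5 mm⁴ = 2.197×10^-7 m⁴
Effective length L_e = K·L = 0.7 × 6.40 = 4.480 m
P_cr = π²EI / L_e² = π² × 112×10⁹ × 2.197×10^-7 / 4.480² = 1.210×10^4 N
Factor of safety n = P_cr / P = 12.102 / 2.95 = 4.10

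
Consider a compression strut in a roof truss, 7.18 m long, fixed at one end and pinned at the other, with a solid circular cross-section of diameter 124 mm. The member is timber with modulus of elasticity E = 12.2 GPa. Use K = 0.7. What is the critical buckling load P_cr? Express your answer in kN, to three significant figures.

P_cr ≈ 55.3 kN

I = πd⁴/64 = π×124⁴/64 = 1.161×10^7 mm⁴
I = 1.161×10^7 mm⁴ = 1.161×10^-5 m⁴
Effective length L_e = K·L = 0.7 × 7.18 = 5.026 m
P_cr = π²EI / L_e² = π² × 12.2×10⁹ × 1.161×10^-5 / 5.026² = 5.532×10^4 N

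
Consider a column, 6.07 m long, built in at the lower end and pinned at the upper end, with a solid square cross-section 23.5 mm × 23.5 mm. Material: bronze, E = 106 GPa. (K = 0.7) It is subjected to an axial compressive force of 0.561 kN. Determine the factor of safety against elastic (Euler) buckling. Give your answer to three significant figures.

n ≈ 2.63

I = a⁴/12 = 23.5⁴/12 = 2.542×10^4 mm⁴
I = 2.542×10^4 mm⁴ = 2.542×10^-8 m⁴
Effective length L_e = K·L = 0.7 × 6.07 = 4.249 m
P_cr = π²EI / L_e² = π² × 106×10⁹ × 2.542×10^-8 / 4.249² = 1.473×10^3 N
Factor of safety n = P_cr / P = 1.4727 / 0.561 = 2.63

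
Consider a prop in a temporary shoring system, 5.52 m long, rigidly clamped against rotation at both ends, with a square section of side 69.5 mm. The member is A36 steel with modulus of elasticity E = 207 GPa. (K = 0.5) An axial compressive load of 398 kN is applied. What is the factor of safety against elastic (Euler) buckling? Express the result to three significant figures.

n ≈ 1.31

I = a⁴/12 = 69.5⁴/12 = 1.944×10^6 mm⁴
I = 1.944×10^6 mm⁴ = 1.944×10^-6 m⁴
Effective length L_e = K·L = 0.5 × 5.52 = 2.760 m
P_cr = π²EI / L_e² = π² × 207×10⁹ × 1.944×10^-6 / 2.760² = 5.214×10^5 N
Factor of safety n = P_cr / P = 521.45 / 398 = 1.31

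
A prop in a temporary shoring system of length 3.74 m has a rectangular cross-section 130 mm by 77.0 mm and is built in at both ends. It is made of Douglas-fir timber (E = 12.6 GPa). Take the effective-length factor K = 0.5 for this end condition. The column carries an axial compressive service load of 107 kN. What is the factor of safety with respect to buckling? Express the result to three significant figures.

Buckling occurs about the weak axis: I_min = h·b³/12 with b = 77.0 mm (the shorter side).
I_min = 130×77.0³/12 = 4.946×10^6 mm⁴
I = 4.946×10^6 mm⁴ = 4.946×10^-6 m⁴
Effective length L_e = K·L = 0.5 × 3.74 = 1.870 m
P_cr = π²EI / L_e² = π² × 12.6×10⁹ × 4.946×10^-6 / 1.870² = 1.759×10^5 N
Factor of safety n = P_cr / P = 175.88 / 107 = 1.64

n ≈ 1.64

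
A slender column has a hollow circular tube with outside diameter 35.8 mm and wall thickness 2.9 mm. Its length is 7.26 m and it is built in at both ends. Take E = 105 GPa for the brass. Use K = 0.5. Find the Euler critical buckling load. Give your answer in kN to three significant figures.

Inner diameter d_i = 35.8 − 2×2.9 = 30.00 mm
I = π(d_o⁴ − d_i⁴)/64 = π(35.8⁴ − 30.00⁴)/64 = 4.087×10^4 mm⁴
I = 4.087×10^4 mm⁴ = 4.087×10^-8 m⁴
Effective length L_e = K·L = 0.5 × 7.26 = 3.630 m
P_cr = π²EI / L_e² = π² × 105×10⁹ × 4.087×10^-8 / 3.630² = 3.214×10^3 N

P_cr ≈ 3.21 kN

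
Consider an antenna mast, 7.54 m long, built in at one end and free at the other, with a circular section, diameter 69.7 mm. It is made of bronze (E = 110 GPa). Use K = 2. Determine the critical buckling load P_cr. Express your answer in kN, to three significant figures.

I = πd⁴/64 = π×69.7⁴/64 = 1.159×10^6 mm⁴
I = 1.159×10^6 mm⁴ = 1.159×10^-6 m⁴
Effective length L_e = K·L = 2 × 7.54 = 15.08 m
P_cr = π²EI / L_e² = π² × 110×10⁹ × 1.159×10^-6 / 15.08² = 5.531×10^3 N

P_cr ≈ 5.53 kN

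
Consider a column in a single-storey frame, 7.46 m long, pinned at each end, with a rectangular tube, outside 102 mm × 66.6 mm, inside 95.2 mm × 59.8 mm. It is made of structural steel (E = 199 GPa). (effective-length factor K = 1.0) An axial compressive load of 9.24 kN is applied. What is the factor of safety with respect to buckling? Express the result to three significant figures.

Weak-axis I_min = (h_o·b_o³ − h_i·b_i³)/12 with b_o = 66.6, b_i = 59.80 mm (shorter outer/inner sides).
I_min = (102×66.6³ − 95.20×59.80³)/12 = 8.144×10^5 mm⁴
I = 8.144×10^5 mm⁴ = 8.144×10^-7 m⁴
Effective length L_e = K·L = 1 × 7.46 = 7.460 m
P_cr = π²EI / L_e² = π² × 199×10⁹ × 8.144×10^-7 / 7.460² = 2.874×10^4 N
Factor of safety n = P_cr / P = 28.743 / 9.24 = 3.11

n ≈ 3.11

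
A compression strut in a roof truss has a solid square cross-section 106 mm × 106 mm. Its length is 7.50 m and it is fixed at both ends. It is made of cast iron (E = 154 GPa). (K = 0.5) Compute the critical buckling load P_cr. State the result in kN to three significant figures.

I = a⁴/12 = 106⁴/12 = 1.052×10^7 mm⁴
I = 1.052×10^7 mm⁴ = 1.052×10^-5 m⁴
Effective length L_e = K·L = 0.5 × 7.50 = 3.750 m
P_cr = π²EI / L_e² = π² × 154×10⁹ × 1.052×10^-5 / 3.750² = 1.137×10^6 N

P_cr ≈ 1140 kN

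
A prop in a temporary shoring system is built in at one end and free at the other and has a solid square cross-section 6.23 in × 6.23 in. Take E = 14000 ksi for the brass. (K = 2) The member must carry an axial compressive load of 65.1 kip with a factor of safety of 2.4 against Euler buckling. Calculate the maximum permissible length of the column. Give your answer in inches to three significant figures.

L_max ≈ 167 in

I = a⁴/12 = 6.23⁴/12 = 125.5 in⁴
Required critical load P_cr = n·P = 2.4 × 65.1 = 156.2 kip = 1.562×10^5 lb
From P_cr = π²EI/(K·L)²:  L = (1/K)·√(π²EI/P_cr) = (1/2)·√(π²×1.40×10^7×125.5/1.562×10^5)
L = 167 in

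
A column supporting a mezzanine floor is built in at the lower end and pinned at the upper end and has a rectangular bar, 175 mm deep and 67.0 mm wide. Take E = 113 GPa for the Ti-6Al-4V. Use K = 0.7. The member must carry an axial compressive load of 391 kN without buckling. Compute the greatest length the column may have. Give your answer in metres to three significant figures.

L_max ≈ 5.05 m

Buckling occurs about the weak axis: I_min = h·b³/12 with b = 67.0 mm (the shorter side).
I_min = 175×67.0³/12 = 4.386×10^6 mm⁴
I = 4.386×10^-6 m⁴
At the buckling limit P_cr = P = 3.910×10^5 N
From P_cr = π²EI/(K·L)²:  L = (1/K)·√(π²EI/P_cr) = (1/0.7)·√(π²×1.13×10^11×4.386×10^-6/3.910×10^5)
L = 5.05 m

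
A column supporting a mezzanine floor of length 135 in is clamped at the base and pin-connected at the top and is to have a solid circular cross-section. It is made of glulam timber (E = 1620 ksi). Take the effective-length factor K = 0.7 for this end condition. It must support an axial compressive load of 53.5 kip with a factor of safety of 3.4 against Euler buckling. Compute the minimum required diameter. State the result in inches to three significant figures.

d ≈ 6.74 in

Required P_cr = n·P = 3.4 × 53.5 = 181.9 kip
L_e = K·L = 0.7 × 135 = 94.50 in
Required I = P_cr·L_e²/(π²E) = 1.819×10^5 × 94.50² / (π² × 1.62×10^6) = 101.6 in⁴
Solid circle: I = πd⁴/64  ⇒  d = (64I/π)^(1/4) = (64×101.6/π)^(1/4) = 6.74 in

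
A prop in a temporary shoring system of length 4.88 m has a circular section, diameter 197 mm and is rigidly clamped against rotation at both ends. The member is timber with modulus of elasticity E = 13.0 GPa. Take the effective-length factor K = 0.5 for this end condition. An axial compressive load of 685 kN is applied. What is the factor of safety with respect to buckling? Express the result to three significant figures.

n ≈ 2.33

I = πd⁴/64 = π×197⁴/64 = 7.393×10^7 mm⁴
I = 7.393×10^7 mm⁴ = 7.393×10^-5 m⁴
Effective length L_e = K·L = 0.5 × 4.88 = 2.440 m
P_cr = π²EI / L_e² = π² × 13.0×10⁹ × 7.393×10^-5 / 2.440² = 1.593×10^6 N
Factor of safety n = P_cr / P = 1593.3 / 685 = 2.33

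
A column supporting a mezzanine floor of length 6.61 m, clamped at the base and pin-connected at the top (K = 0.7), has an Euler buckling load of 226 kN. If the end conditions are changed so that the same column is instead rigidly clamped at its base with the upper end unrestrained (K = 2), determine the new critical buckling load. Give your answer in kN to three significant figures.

P_cr ≈ 27.7 kN

P_cr ∝ 1/K², so P_cr,new = P_cr,old × (K_old/K_new)² = 226 × (0.7/2)²
= 226 × 0.1225 = 27.7 kN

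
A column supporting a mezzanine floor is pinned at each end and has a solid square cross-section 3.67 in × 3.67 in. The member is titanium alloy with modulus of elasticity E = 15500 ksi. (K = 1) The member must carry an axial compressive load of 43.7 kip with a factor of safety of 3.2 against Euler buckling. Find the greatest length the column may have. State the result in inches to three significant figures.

I = a⁴/12 = 3.67⁴/12 = 15.12 in⁴
Required critical load P_cr = n·P = 3.2 × 43.7 = 139.8 kip = 1.398×10^5 lb
From P_cr = π²EI/(K·L)²:  L = (1/K)·√(π²EI/P_cr) = (1/1)·√(π²×1.55×10^7×15.12/1.398×10^5)
L = 129 in

L_max ≈ 129 in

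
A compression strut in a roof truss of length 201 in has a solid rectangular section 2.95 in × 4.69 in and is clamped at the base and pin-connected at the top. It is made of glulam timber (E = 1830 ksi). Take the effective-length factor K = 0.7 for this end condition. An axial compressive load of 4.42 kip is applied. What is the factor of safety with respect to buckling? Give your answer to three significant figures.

n ≈ 2.07

Buckling occurs about the weak axis: I_min = h·b³/12 with b = 2.95 in (the shorter side).
I_min = 4.69×2.95³/12 = 10.03 in⁴
Effective length L_e = K·L = 0.7 × 201 = 140.7 in
P_cr = π²EI / L_e² = π² × 1830×10³ × 10.03 / 140.7² = 9.154×10^3 lb
Factor of safety n = P_cr / P = 9.1542 / 4.42 = 2.07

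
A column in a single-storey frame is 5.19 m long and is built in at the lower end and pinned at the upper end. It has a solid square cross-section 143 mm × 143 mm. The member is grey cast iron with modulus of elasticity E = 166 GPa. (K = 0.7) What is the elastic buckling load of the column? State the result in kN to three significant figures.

P_cr ≈ 4330 kN

I = a⁴/12 = 143⁴/12 = 3.485×10^7 mm⁴
I = 3.485×10^7 mm⁴ = 3.485×10^-5 m⁴
Effective length L_e = K·L = 0.7 × 5.19 = 3.633 m
P_cr = π²EI / L_e² = π² × 166×10⁹ × 3.485×10^-5 / 3.633² = 4.326×10^6 N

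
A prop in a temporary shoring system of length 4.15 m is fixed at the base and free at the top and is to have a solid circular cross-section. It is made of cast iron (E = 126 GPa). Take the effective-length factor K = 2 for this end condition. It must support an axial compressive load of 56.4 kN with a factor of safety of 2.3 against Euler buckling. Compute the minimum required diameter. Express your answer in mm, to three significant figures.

Required P_cr = n·P = 2.3 × 56.4 = 129.7 kN
L_e = K·L = 2 × 4.15 = 8.300 m
Required I = P_cr·L_e²/(π²E) = 1.297×10^5 × 8.300² / (π² × 1.26×10^11) = 7.186×10^-6 m⁴
I_req = 7.186×10^6 mm⁴
Solid circle: I = πd⁴/64  ⇒  d = (64I/π)^(1/4) = (64×7.186×10^6/π)^(1/4) = 110 mm

d ≈ 110 mm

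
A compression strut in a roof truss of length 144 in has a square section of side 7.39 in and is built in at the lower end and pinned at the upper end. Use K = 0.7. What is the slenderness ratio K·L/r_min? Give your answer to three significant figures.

I = a⁴/12 = 7.39⁴/12 = 248.5 in⁴
A = 54.61 in²;  r_min = √(I/A) = √(248.5/54.61) = 2.133 in
L_e = K·L = 0.7 × 144 = 100.8 in
λ = L_e / r_min = 100.80 / 2.133 = 47.3

λ ≈ 47.3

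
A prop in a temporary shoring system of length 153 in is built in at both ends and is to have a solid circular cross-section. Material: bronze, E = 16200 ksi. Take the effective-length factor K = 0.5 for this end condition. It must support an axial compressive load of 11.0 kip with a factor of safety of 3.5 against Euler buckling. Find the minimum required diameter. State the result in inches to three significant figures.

Required P_cr = n·P = 3.5 × 11.0 = 38.50 kip
L_e = K·L = 0.5 × 153 = 76.50 in
Required I = P_cr·L_e²/(π²E) = 3.850×10^4 × 76.50² / (π² × 1.62×10^7) = 1.409 in⁴
Solid circle: I = πd⁴/64  ⇒  d = (64I/π)^(1/4) = (64×1.409/π)^(1/4) = 2.31 in

d ≈ 2.31 in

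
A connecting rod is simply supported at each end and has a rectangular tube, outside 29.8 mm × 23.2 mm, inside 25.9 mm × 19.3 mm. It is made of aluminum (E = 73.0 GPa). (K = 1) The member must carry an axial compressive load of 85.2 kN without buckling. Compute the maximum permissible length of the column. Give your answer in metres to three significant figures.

L_max ≈ 0.362 m

Weak-axis I_min = (h_o·b_o³ − h_i·b_i³)/12 with b_o = 23.2, b_i = 19.30 mm (shorter outer/inner sides).
I_min = (29.8×23.2³ − 25.90×19.30³)/12 = 1.549×10^4 mm⁴
I = 1.549×10^-8 m⁴
At the buckling limit P_cr = P = 8.520×10^4 N
From P_cr = π²EI/(K·L)²:  L = (1/K)·√(π²EI/P_cr) = (1/1)·√(π²×7.30×10^10×1.549×10^-8/8.520×10^4)
L = 0.362 m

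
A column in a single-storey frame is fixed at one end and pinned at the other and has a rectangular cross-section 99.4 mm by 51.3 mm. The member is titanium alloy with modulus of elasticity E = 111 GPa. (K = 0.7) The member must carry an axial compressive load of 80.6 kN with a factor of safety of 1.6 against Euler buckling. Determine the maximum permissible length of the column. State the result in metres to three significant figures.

L_max ≈ 4.40 m

Buckling occurs about the weak axis: I_min = h·b³/12 with b = 51.3 mm (the shorter side).
I_min = 99.4×51.3³/12 = 1.118×10^6 mm⁴
I = 1.118×10^-6 m⁴
Required critical load P_cr = n·P = 1.6 × 80.6 = 129.0 kN = 1.290×10^5 N
From P_cr = π²EI/(K·L)²:  L = (1/K)·√(π²EI/P_cr) = (1/0.7)·√(π²×1.11×10^11×1.118×10^-6/1.290×10^5)
L = 4.40 m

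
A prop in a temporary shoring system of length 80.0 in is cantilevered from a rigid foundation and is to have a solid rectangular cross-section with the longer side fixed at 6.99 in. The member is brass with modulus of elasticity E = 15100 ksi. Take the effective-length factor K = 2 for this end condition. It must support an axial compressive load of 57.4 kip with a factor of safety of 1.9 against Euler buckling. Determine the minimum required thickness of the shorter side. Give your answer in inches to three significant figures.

b ≈ 3.18 in

Required P_cr = n·P = 1.9 × 57.4 = 109.1 kip
L_e = K·L = 2 × 80.0 = 160.0 in
Required I = P_cr·L_e²/(π²E) = 1.091×10^5 × 160.0² / (π² × 1.51×10^7) = 18.73 in⁴
Rectangle, weak axis: I_min = h·b³/12 with h = 6.99 in fixed  ⇒  b = (12I/h)^(1/3) = 3.18 in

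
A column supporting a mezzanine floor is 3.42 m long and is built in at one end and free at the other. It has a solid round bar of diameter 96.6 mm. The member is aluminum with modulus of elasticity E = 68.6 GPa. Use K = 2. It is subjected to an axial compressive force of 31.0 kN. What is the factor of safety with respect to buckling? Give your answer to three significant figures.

I = πd⁴/64 = π×96.6⁴/64 = 4.274×10^6 mm⁴
I = 4.274×10^6 mm⁴ = 4.274×10^-6 m⁴
Effective length L_e = K·L = 2 × 3.42 = 6.840 m
P_cr = π²EI / L_e² = π² × 68.6×10⁹ × 4.274×10^-6 / 6.840² = 6.186×10^4 N
Factor of safety n = P_cr / P = 61.857 / 31.0 = 2.00

n ≈ 2.00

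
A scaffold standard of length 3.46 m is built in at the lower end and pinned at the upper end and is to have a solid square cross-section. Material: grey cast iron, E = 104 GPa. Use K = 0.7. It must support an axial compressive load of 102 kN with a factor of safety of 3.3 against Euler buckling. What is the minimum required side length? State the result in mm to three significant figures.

Required P_cr = n·P = 3.3 × 102 = 336.6 kN
L_e = K·L = 0.7 × 3.46 = 2.422 m
Required I = P_cr·L_e²/(π²E) = 3.366×10^5 × 2.422² / (π² × 1.04×10^11) = 1.924×10^-6 m⁴
I_req = 1.924×10^6 mm⁴
Solid square: I = a⁴/12  ⇒  a = (12I)^(1/4) = (12×1.924×10^6)^(1/4) = 69.3 mm

a ≈ 69.3 mm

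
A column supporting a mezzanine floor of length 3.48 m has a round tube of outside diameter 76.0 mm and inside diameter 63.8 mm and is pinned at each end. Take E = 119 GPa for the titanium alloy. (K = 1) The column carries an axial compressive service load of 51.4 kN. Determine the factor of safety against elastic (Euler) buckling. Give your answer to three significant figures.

n ≈ 1.56

d_o = 76.0 mm, d_i = 63.8 mm
I = π(d_o⁴ − d_i⁴)/64 = π(76.0⁴ − 63.80⁴)/64 = 8.244×10^5 mm⁴
I = 8.244×10^5 mm⁴ = 8.244×10^-7 m⁴
Effective length L_e = K·L = 1 × 3.48 = 3.480 m
P_cr = π²EI / L_e² = π² × 119×10⁹ × 8.244×10^-7 / 3.480² = 7.995×10^4 N
Factor of safety n = P_cr / P = 79.947 / 51.4 = 1.56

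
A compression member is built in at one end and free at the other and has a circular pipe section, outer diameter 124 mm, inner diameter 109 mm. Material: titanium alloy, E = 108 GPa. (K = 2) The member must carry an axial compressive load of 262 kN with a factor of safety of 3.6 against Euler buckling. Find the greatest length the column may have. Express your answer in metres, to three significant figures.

L_max ≈ 1.15 m

d_o = 124 mm, d_i = 109 mm
I = π(d_o⁴ − d_i⁴)/64 = π(124⁴ − 109.0⁴)/64 = 4.676×10^6 mm⁴
I = 4.676×10^-6 m⁴
Required critical load P_cr = n·P = 3.6 × 262 = 943.2 kN = 9.432×10^5 N
From P_cr = π²EI/(K·L)²:  L = (1/K)·√(π²EI/P_cr) = (1/2)·√(π²×1.08×10^11×4.676×10^-6/9.432×10^5)
L = 1.15 m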